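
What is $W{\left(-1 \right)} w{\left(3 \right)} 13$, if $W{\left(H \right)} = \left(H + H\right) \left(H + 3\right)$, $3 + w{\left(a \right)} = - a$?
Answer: $312$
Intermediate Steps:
$w{\left(a \right)} = -3 - a$
$W{\left(H \right)} = 2 H \left(3 + H\right)$
$W{\left(-1 \right)} w{\left(3 \right)} 13 = 2 \left(-1\right) \left(3 - 1\right) \left(-3 - 3\right) 13 = 2 \left(-1\right) 2 \left(-3 - 3\right) 13 = \left(-4\right) \left(-6\right) 13 = 24 \cdot 13 = 312$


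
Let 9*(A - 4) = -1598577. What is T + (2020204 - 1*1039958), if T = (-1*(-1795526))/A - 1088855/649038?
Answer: 339002192011339607/345837951186 ≈ 9.8023e+5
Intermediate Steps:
A = -532847/3 (A = 4 + (⅑)*(-1598577) = 4 - 532859/3 = -532847/3 ≈ -1.7762e+5)
T = -4076286932149/345837951186 (T = (-1*(-1795526))/(-532847/3) - 1088855/649038 = 1795526*(-3/532847) - 1088855*1/649038 = -5386578/532847 - 1088855/649038 = -4076286932149/345837951186 ≈ -11.787)
T + (2020204 - 1*1039958) = -4076286932149/345837951186 + (2020204 - 1*1039958) = -4076286932149/345837951186 + (2020204 - 1039958) = -4076286932149/345837951186 + 980246 = 339002192011339607/345837951186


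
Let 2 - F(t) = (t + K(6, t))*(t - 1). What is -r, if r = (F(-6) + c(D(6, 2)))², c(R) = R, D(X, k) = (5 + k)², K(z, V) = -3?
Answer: -144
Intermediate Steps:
F(t) = 2 - (-1 + t)*(-3 + t) (F(t) = 2 - (t - 3)*(t - 1) = 2 - (-3 + t)*(-1 + t) = 2 - (-1 + t)*(-3 + t))
r = 144 (r = ((-1 - 1*(-6)² + 4*(-6)) + (5 + 2)²)² = ((-1 - 1*36 - 24) + 7²)² = ((-1 - 36 - 24) + 49)² = (-61 + 49)² = (-12)² = 144)
-r = -1*144 = -144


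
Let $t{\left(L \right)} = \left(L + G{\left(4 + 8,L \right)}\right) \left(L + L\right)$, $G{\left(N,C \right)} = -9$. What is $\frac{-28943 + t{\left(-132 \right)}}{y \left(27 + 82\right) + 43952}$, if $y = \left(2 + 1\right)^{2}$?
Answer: $\frac{169}{917} \approx 0.1843$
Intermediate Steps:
$y = 9$ ($y = 3^{2} = 9$)
$t{\left(L \right)} = 2 L \left(-9 + L\right)$ ($t{\left(L \right)} = \left(L - 9\right) \left(L + L\right) = \left(-9 + L\right) 2 L = 2 L \left(-9 + L\right)$)
$\frac{-28943 + t{\left(-132 \right)}}{y \left(27 + 82\right) + 43952} = \frac{-28943 + 2 \left(-132\right) \left(-9 - 132\right)}{9 \left(27 + 82\right) + 43952} = \frac{-28943 + 2 \left(-132\right) \left(-141\right)}{9 \cdot 109 + 43952} = \frac{-28943 + 37224}{981 + 43952} = \frac{8281}{44933} = 8281 \cdot \frac{1}{44933} = \frac{169}{917}$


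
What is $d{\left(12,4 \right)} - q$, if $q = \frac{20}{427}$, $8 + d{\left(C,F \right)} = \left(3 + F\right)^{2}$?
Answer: $\frac{17487}{427} \approx 40.953$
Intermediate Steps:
$d{\left(C,F \right)} = -8 + \left(3 + F\right)^{2}$
$q = \frac{20}{427}$ ($q = 20 \cdot \frac{1}{427} = \frac{20}{427} \approx 0.046838$)
$d{\left(12,4 \right)} - q = \left(-8 + \left(3 + 4\right)^{2}\right) - \frac{20}{427} = \left(-8 + 7^{2}\right) - \frac{20}{427} = \left(-8 + 49\right) - \frac{20}{427} = 41 - \frac{20}{427} = \frac{17487}{427}$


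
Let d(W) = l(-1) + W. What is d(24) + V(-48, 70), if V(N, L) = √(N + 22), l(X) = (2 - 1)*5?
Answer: 29 + I*√26 ≈ 29.0 + 5.099*I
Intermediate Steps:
l(X) = 5 (l(X) = 1*5 = 5)
V(N, L) = √(22 + N)
d(W) = 5 + W
d(24) + V(-48, 70) = (5 + 24) + √(22 - 48) = 29 + √(-26) = 29 + I*√26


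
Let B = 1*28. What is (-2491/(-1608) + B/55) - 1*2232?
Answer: -197216051/88440 ≈ -2229.9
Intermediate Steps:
B = 28
(-2491/(-1608) + B/55) - 1*2232 = (-2491/(-1608) + 28/55) - 1*2232 = (-2491*(-1/1608) + 28*(1/55)) - 2232 = (2491/1608 + 28/55) - 2232 = 182029/88440 - 2232 = -197216051/88440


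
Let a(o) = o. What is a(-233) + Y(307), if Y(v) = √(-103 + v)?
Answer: -233 + 2*√51 ≈ -218.72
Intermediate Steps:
a(-233) + Y(307) = -233 + √(-103 + 307) = -233 + √204 = -233 + 2*√51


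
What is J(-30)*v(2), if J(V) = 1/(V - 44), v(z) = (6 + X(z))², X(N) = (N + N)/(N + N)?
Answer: -49/74 ≈ -0.66216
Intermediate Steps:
X(N) = 1 (X(N) = (2*N)/((2*N)) = (2*N)*(1/(2*N)) = 1)
v(z) = 49 (v(z) = (6 + 1)² = 7² = 49)
J(V) = 1/(-44 + V)
J(-30)*v(2) = 49/(-44 - 30) = 49/(-74) = -1/74*49 = -49/74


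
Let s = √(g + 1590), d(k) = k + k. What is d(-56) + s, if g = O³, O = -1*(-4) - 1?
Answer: -112 + 7*√33 ≈ -71.788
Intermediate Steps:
d(k) = 2*k
O = 3 (O = 4 - 1 = 3)
g = 27 (g = 3³ = 27)
s = 7*√33 (s = √(27 + 1590) = √1617 = 7*√33 ≈ 40.212)
d(-56) + s = 2*(-56) + 7*√33 = -112 + 7*√33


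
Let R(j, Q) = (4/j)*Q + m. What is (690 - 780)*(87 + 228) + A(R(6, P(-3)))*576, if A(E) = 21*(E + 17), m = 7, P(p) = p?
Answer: 237762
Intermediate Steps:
R(j, Q) = 7 + 4*Q/j (R(j, Q) = (4/j)*Q + 7 = 4*Q/j + 7 = 7 + 4*Q/j)
A(E) = 357 + 21*E (A(E) = 21*(17 + E) = 357 + 21*E)
(690 - 780)*(87 + 228) + A(R(6, P(-3)))*576 = (690 - 780)*(87 + 228) + (357 + 21*(7 + 4*(-3)/6))*576 = -90*315 + (357 + 21*(7 + 4*(-3)*(1/6)))*576 = -28350 + (357 + 21*(7 - 2))*576 = -28350 + (357 + 21*5)*576 = -28350 + (357 + 105)*576 = -28350 + 462*576 = -28350 + 266112 = 237762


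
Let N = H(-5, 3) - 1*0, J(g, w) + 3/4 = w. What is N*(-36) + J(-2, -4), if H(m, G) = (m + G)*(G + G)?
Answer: 1709/4 ≈ 427.25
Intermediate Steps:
H(m, G) = 2*G*(G + m) (H(m, G) = (G + m)*(2*G) = 2*G*(G + m))
J(g, w) = -3/4 + w
N = -12 (N = 2*3*(3 - 5) - 1*0 = 2*3*(-2) + 0 = -12 + 0 = -12)
N*(-36) + J(-2, -4) = -12*(-36) + (-3/4 - 4) = 432 - 19/4 = 1709/4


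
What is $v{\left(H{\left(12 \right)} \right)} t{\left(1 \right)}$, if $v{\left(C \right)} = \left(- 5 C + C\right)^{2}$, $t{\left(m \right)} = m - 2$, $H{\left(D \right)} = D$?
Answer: $-2304$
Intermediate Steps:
$t{\left(m \right)} = -2 + m$
$v{\left(C \right)} = 16 C^{2}$ ($v{\left(C \right)} = \left(- 4 C\right)^{2} = 16 C^{2}$)
$v{\left(H{\left(12 \right)} \right)} t{\left(1 \right)} = 16 \cdot 12^{2} \left(-2 + 1\right) = 16 \cdot 144 \left(-1\right) = 2304 \left(-1\right) = -2304$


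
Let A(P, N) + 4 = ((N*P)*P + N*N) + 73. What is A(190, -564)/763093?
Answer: -20042235/763093 ≈ -26.264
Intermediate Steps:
A(P, N) = 69 + N**2 + N*P**2 (A(P, N) = -4 + (((N*P)*P + N*N) + 73) = -4 + ((N*P**2 + N**2) + 73) = -4 + ((N**2 + N*P**2) + 73) = -4 + (73 + N**2 + N*P**2) = 69 + N**2 + N*P**2)
A(190, -564)/763093 = (69 + (-564)**2 - 564*190**2)/763093 = (69 + 318096 - 564*36100)*(1/763093) = (69 + 318096 - 20360400)*(1/763093) = -20042235*1/763093 = -20042235/763093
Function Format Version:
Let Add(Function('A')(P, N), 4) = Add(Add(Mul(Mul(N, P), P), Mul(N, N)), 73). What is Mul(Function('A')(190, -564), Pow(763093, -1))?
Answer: Rational(-20042235, 763093) ≈ -26.264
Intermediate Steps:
Function('A')(P, N) = Add(69, Pow(N, 2), Mul(N, Pow(P, 2))) (Function('A')(P, N) = Add(-4, Add(Add(Mul(Mul(N, P), P), Mul(N, N)), 73)) = Add(-4, Add(Add(Mul(N, Pow(P, 2)), Pow(N, 2)), 73)) = Add(-4, Add(Add(Pow(N, 2), Mul(N, Pow(P, 2))), 73)) = Add(-4, Add(73, Pow(N, 2), Mul(N, Pow(P, 2)))) = Add(69, Pow(N, 2), Mul(N, Pow(P, 2))))
Mul(Function('A')(190, -564), Pow(763093, -1)) = Mul(Add(69, Pow(-564, 2), Mul(-564, Pow(190, 2))), Pow(763093, -1)) = Mul(Add(69, 318096, Mul(-564, 36100)), Rational(1, 763093)) = Mul(Add(69, 318096, -20360400), Rational(1, 763093)) = Mul(-20042235, Rational(1, 763093)) = Rational(-20042235, 763093)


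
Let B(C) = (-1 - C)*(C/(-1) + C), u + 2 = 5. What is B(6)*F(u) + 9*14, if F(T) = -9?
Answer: 126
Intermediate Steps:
u = 3 (u = -2 + 5 = 3)
B(C) = 0 (B(C) = (-1 - C)*(C*(-1) + C) = (-1 - C)*(-C + C) = (-1 - C)*0 = 0)
B(6)*F(u) + 9*14 = 0*(-9) + 9*14 = 0 + 126 = 126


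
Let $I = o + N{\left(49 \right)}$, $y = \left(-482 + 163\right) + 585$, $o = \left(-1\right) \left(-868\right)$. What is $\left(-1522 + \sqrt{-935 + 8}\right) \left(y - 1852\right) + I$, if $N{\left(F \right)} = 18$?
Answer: $2414778 - 4758 i \sqrt{103} \approx 2.4148 \cdot 10^{6} - 48288.0 i$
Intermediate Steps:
$o = 868$
$y = 266$ ($y = -319 + 585 = 266$)
$I = 886$ ($I = 868 + 18 = 886$)
$\left(-1522 + \sqrt{-935 + 8}\right) \left(y - 1852\right) + I = \left(-1522 + \sqrt{-935 + 8}\right) \left(266 - 1852\right) + 886 = \left(-1522 + \sqrt{-927}\right) \left(-1586\right) + 886 = \left(-1522 + 3 i \sqrt{103}\right) \left(-1586\right) + 886 = \left(2413892 - 4758 i \sqrt{103}\right) + 886 = 2414778 - 4758 i \sqrt{103}$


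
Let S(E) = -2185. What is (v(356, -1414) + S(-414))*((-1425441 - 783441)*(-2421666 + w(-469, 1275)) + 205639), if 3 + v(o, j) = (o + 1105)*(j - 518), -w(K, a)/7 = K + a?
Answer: -15145767101763527800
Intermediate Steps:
w(K, a) = -7*K - 7*a (w(K, a) = -7*(K + a) = -7*K - 7*a)
v(o, j) = -3 + (-518 + j)*(1105 + o) (v(o, j) = -3 + (o + 1105)*(j - 518) = -3 + (1105 + o)*(-518 + j) = -3 + (-518 + j)*(1105 + o))
(v(356, -1414) + S(-414))*((-1425441 - 783441)*(-2421666 + w(-469, 1275)) + 205639) = ((-572393 - 518*356 + 1105*(-1414) - 1414*356) - 2185)*((-1425441 - 783441)*(-2421666 + (-7*(-469) - 7*1275)) + 205639) = ((-572393 - 184408 - 1562470 - 503384) - 2185)*(-2208882*(-2421666 + (3283 - 8925)) + 205639) = (-2822655 - 2185)*(-2208882*(-2421666 - 5642) + 205639) = -2824840*(-2208882*(-2427308) + 205639) = -2824840*(5361636949656 + 205639) = -2824840*5361637155295 = -15145767101763527800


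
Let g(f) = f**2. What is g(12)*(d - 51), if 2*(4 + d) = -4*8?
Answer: -10224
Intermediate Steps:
d = -20 (d = -4 + (-4*8)/2 = -4 + (1/2)*(-32) = -4 - 16 = -20)
g(12)*(d - 51) = 12**2*(-20 - 51) = 144*(-71) = -10224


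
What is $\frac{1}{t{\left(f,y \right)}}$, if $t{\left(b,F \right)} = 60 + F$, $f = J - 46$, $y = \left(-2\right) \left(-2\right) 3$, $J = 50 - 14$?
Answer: $\frac{1}{72} \approx 0.013889$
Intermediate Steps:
$J = 36$ ($J = 50 - 14 = 36$)
$y = 12$ ($y = 4 \cdot 3 = 12$)
$f = -10$ ($f = 36 - 46 = -10$)
$\frac{1}{t{\left(f,y \right)}} = \frac{1}{60 + 12} = \frac{1}{72}$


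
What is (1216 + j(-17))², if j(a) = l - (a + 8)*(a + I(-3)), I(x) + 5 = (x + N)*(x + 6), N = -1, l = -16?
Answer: 799236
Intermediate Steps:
I(x) = -5 + (-1 + x)*(6 + x) (I(x) = -5 + (x - 1)*(x + 6) = -5 + (-1 + x)*(6 + x))
j(a) = -16 - (-17 + a)*(8 + a) (j(a) = -16 - (a + 8)*(a + (-11 + (-3)² + 5*(-3))) = -16 - (8 + a)*(a + (-11 + 9 - 15)) = -16 - (8 + a)*(a - 17) = -16 - (8 + a)*(-17 + a) = -16 - (-17 + a)*(8 + a))
(1216 + j(-17))² = (1216 + (120 - 1*(-17)² + 9*(-17)))² = (1216 + (120 - 1*289 - 153))² = (1216 + (120 - 289 - 153))² = (1216 - 322)² = 894² = 799236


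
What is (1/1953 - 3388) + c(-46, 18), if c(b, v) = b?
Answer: -6706601/1953 ≈ -3434.0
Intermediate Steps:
(1/1953 - 3388) + c(-46, 18) = (1/1953 - 3388) - 46 = -6616763/1953 - 46 = -6706601/1953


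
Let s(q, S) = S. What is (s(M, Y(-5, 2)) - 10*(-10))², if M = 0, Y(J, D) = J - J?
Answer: 10000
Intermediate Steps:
Y(J, D) = 0
(s(M, Y(-5, 2)) - 10*(-10))² = (0 - 10*(-10))² = (0 + 100)² = 100² = 10000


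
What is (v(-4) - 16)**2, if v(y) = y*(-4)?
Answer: 0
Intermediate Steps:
v(y) = -4*y
(v(-4) - 16)**2 = (-4*(-4) - 16)**2 = (16 - 16)**2 = 0**2 = 0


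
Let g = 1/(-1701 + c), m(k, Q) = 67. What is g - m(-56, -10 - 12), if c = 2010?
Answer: -20702/309 ≈ -66.997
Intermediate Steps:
g = 1/309 (g = 1/(-1701 + 2010) = 1/309 ≈ 0.0032362)
g - m(-56, -10 - 12) = 1/309 - 1*67 = 1/309 - 67 = -20702/309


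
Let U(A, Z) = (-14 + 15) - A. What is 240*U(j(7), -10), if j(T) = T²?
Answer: -11520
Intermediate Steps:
U(A, Z) = 1 - A
240*U(j(7), -10) = 240*(1 - 1*7²) = 240*(1 - 1*49) = 240*(1 - 49) = 240*(-48) = -11520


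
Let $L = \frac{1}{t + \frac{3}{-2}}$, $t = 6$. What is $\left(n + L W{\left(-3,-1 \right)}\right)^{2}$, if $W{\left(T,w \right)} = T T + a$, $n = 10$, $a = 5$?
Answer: $\frac{13924}{81} \approx 171.9$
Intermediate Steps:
$L = \frac{2}{9}$ ($L = \frac{1}{6 + \frac{3}{-2}} = \frac{1}{6 + 3 \left(- \frac{1}{2}\right)} = \frac{1}{6 - \frac{3}{2}} = \frac{1}{\frac{9}{2}} = \frac{2}{9} \approx 0.22222$)
$W{\left(T,w \right)} = 5 + T^{2}$ ($W{\left(T,w \right)} = T T + 5 = T^{2} + 5 = 5 + T^{2}$)
$\left(n + L W{\left(-3,-1 \right)}\right)^{2} = \left(10 + \frac{2 \left(5 + \left(-3\right)^{2}\right)}{9}\right)^{2} = \left(10 + \frac{2 \left(5 + 9\right)}{9}\right)^{2} = \left(10 + \frac{2}{9} \cdot 14\right)^{2} = \left(10 + \frac{28}{9}\right)^{2} = \left(\frac{118}{9}\right)^{2} = \frac{13924}{81}$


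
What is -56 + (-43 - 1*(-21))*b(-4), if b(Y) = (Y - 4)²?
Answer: -1464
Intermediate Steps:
b(Y) = (-4 + Y)²
-56 + (-43 - 1*(-21))*b(-4) = -56 + (-43 - 1*(-21))*(-4 - 4)² = -56 + (-43 + 21)*(-8)² = -56 - 22*64 = -56 - 1408 = -1464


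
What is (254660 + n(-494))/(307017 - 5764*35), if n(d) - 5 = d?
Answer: 254171/105277 ≈ 2.4143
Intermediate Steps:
n(d) = 5 + d
(254660 + n(-494))/(307017 - 5764*35) = (254660 + (5 - 494))/(307017 - 5764*35) = (254660 - 489)/(307017 - 201740) = 254171/105277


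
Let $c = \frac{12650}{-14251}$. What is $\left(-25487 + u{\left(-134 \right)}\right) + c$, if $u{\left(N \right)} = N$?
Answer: $- \frac{365137521}{14251} \approx -25622.0$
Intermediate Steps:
$c = - \frac{12650}{14251}$ ($c = 12650 \left(- \frac{1}{14251}\right) = - \frac{12650}{14251} \approx -0.88766$)
$\left(-25487 + u{\left(-134 \right)}\right) + c = \left(-25487 - 134\right) - \frac{12650}{14251} = -25621 - \frac{12650}{14251} = - \frac{365137521}{14251}$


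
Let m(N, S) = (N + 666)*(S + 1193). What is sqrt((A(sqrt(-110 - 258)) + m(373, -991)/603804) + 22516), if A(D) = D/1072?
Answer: sqrt(2052248394465642 + 340092603*I*sqrt(23))/301902 ≈ 150.05 + 5.9628e-5*I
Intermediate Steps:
m(N, S) = (666 + N)*(1193 + S)
A(D) = D/1072 (A(D) = D*(1/1072) = D/1072)
sqrt((A(sqrt(-110 - 258)) + m(373, -991)/603804) + 22516) = sqrt((sqrt(-110 - 258)/1072 + (794538 + 666*(-991) + 1193*373 + 373*(-991))/603804) + 22516) = sqrt((sqrt(-368)/1072 + (794538 - 660006 + 444989 - 369643)*(1/603804)) + 22516) = sqrt(((4*I*sqrt(23))/1072 + 209878*(1/603804)) + 22516) = sqrt((I*sqrt(23)/268 + 104939/301902) + 22516) = sqrt((104939/301902 + I*sqrt(23)/268) + 22516) = sqrt(6797730371/301902 + I*sqrt(23)/268)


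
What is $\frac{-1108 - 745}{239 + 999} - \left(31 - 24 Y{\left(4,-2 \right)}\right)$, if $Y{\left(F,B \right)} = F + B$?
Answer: $\frac{19193}{1238} \approx 15.503$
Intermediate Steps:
$Y{\left(F,B \right)} = B + F$
$\frac{-1108 - 745}{239 + 999} - \left(31 - 24 Y{\left(4,-2 \right)}\right) = \frac{-1108 - 745}{239 + 999} - \left(31 - 24 \left(-2 + 4\right)\right) = - \frac{1853}{1238} - \left(31 - 48\right) = \left(-1853\right) \frac{1}{1238} - \left(31 - 48\right) = - \frac{1853}{1238} - -17 = - \frac{1853}{1238} + 17 = \frac{19193}{1238}$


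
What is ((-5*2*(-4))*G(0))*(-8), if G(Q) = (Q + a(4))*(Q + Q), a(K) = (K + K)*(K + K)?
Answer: 0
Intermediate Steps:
a(K) = 4*K² (a(K) = (2*K)*(2*K) = 4*K²)
G(Q) = 2*Q*(64 + Q) (G(Q) = (Q + 4*4²)*(Q + Q) = (Q + 4*16)*(2*Q) = (Q + 64)*(2*Q) = (64 + Q)*(2*Q) = 2*Q*(64 + Q))
((-5*2*(-4))*G(0))*(-8) = ((-5*2*(-4))*(2*0*(64 + 0)))*(-8) = ((-10*(-4))*(2*0*64))*(-8) = (-1*(-40)*0)*(-8) = (40*0)*(-8) = 0*(-8) = 0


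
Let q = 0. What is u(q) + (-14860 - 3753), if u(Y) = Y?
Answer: -18613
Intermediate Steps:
u(q) + (-14860 - 3753) = 0 + (-14860 - 3753) = 0 - 18613 = -18613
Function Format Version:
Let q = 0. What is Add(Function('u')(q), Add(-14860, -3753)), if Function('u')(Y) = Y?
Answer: -18613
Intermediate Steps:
Add(Function('u')(q), Add(-14860, -3753)) = Add(0, Add(-14860, -3753)) = Add(0, -18613) = -18613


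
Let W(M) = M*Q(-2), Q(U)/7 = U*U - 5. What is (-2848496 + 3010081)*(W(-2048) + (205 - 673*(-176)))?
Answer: 21489027565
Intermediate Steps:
Q(U) = -35 + 7*U**2 (Q(U) = 7*(U*U - 5) = 7*(U**2 - 5) = 7*(-5 + U**2) = -35 + 7*U**2)
W(M) = -7*M (W(M) = M*(-35 + 7*(-2)**2) = M*(-35 + 7*4) = M*(-35 + 28) = M*(-7) = -7*M)
(-2848496 + 3010081)*(W(-2048) + (205 - 673*(-176))) = (-2848496 + 3010081)*(-7*(-2048) + (205 - 673*(-176))) = 161585*(14336 + (205 + 118448)) = 161585*(14336 + 118653) = 161585*132989 = 21489027565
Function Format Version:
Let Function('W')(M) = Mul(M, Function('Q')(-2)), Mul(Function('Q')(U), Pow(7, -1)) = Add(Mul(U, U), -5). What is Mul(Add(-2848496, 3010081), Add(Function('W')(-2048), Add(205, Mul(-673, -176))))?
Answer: 21489027565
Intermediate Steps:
Function('Q')(U) = Add(-35, Mul(7, Pow(U, 2))) (Function('Q')(U) = Mul(7, Add(Mul(U, U), -5)) = Mul(7, Add(Pow(U, 2), -5)) = Mul(7, Add(-5, Pow(U, 2))) = Add(-35, Mul(7, Pow(U, 2))))
Function('W')(M) = Mul(-7, M) (Function('W')(M) = Mul(M, Add(-35, Mul(7, Pow(-2, 2)))) = Mul(M, Add(-35, Mul(7, 4))) = Mul(M, Add(-35, 28)) = Mul(M, -7) = Mul(-7, M))
Mul(Add(-2848496, 3010081), Add(Function('W')(-2048), Add(205, Mul(-673, -176)))) = Mul(Add(-2848496, 3010081), Add(Mul(-7, -2048), Add(205, Mul(-673, -176)))) = Mul(161585, Add(14336, Add(205, 118448))) = Mul(161585, Add(14336, 118653)) = Mul(161585, 132989) = 21489027565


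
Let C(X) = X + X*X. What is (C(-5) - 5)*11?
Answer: 165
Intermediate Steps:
C(X) = X + X**2
(C(-5) - 5)*11 = (-5*(1 - 5) - 5)*11 = (-5*(-4) - 5)*11 = (20 - 5)*11 = 15*11 = 165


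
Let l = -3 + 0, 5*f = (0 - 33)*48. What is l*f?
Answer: 4752/5 ≈ 950.40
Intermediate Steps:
f = -1584/5 (f = ((0 - 33)*48)/5 = (-33*48)/5 = (⅕)*(-1584) = -1584/5 ≈ -316.80)
l = -3
l*f = -3*(-1584/5) = 4752/5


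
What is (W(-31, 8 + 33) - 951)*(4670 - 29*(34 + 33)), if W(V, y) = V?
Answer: -2677914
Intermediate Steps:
(W(-31, 8 + 33) - 951)*(4670 - 29*(34 + 33)) = (-31 - 951)*(4670 - 29*(34 + 33)) = -982*(4670 - 29*67) = -982*(4670 - 1943) = -982*2727 = -2677914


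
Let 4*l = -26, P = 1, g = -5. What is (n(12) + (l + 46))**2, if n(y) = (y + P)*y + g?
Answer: 145161/4 ≈ 36290.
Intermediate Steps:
l = -13/2 (l = (1/4)*(-26) = -13/2 ≈ -6.5000)
n(y) = -5 + y*(1 + y) (n(y) = (y + 1)*y - 5 = (1 + y)*y - 5 = y*(1 + y) - 5 = -5 + y*(1 + y))
(n(12) + (l + 46))**2 = ((-5 + 12 + 12**2) + (-13/2 + 46))**2 = ((-5 + 12 + 144) + 79/2)**2 = (151 + 79/2)**2 = (381/2)**2 = 145161/4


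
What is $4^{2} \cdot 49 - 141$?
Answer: $643$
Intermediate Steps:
$4^{2} \cdot 49 - 141 = 16 \cdot 49 - 141 = 784 - 141 = 643$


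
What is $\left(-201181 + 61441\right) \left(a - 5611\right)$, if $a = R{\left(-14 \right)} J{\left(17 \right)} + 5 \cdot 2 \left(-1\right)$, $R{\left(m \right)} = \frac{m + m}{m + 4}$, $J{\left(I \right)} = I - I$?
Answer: $785478540$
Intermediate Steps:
$J{\left(I \right)} = 0$
$R{\left(m \right)} = \frac{2 m}{4 + m}$
$a = -10$ ($a = 2 \left(-14\right) \frac{1}{4 - 14} \cdot 0 + 5 \cdot 2 \left(-1\right) = 2 \left(-14\right) \frac{1}{-10} \cdot 0 + 10 \left(-1\right) = 2 \left(-14\right) \left(- \frac{1}{10}\right) 0 - 10 = \frac{14}{5} \cdot 0 - 10 = 0 - 10 = -10$)
$\left(-201181 + 61441\right) \left(a - 5611\right) = \left(-201181 + 61441\right) \left(-10 - 5611\right) = \left(-139740\right) \left(-5621\right) = 785478540$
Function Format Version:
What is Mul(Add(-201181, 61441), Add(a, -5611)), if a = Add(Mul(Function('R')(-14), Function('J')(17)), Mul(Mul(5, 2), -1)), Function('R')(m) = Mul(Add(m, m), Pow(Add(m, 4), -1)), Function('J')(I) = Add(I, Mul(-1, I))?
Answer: 785478540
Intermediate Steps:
Function('J')(I) = 0
Function('R')(m) = Mul(2, m, Pow(Add(4, m), -1)) (Function('R')(m) = Mul(Mul(2, m), Pow(Add(4, m), -1)) = Mul(2, m, Pow(Add(4, m), -1)))
a = -10 (a = Add(Mul(Mul(2, -14, Pow(Add(4, -14), -1)), 0), Mul(Mul(5, 2), -1)) = Add(Mul(Mul(2, -14, Pow(-10, -1)), 0), Mul(10, -1)) = Add(Mul(Mul(2, -14, Rational(-1, 10)), 0), -10) = Add(Mul(Rational(14, 5), 0), -10) = Add(0, -10) = -10)
Mul(Add(-201181, 61441), Add(a, -5611)) = Mul(Add(-201181, 61441), Add(-10, -5611)) = Mul(-139740, -5621) = 785478540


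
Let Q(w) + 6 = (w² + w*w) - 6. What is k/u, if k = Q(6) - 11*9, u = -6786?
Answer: 1/174 ≈ 0.0057471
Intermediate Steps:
Q(w) = -12 + 2*w² (Q(w) = -6 + ((w² + w*w) - 6) = -6 + ((w² + w²) - 6) = -6 + (2*w² - 6) = -6 + (-6 + 2*w²) = -12 + 2*w²)
k = -39 (k = (-12 + 2*6²) - 11*9 = (-12 + 2*36) - 99 = (-12 + 72) - 99 = 60 - 99 = -39)
k/u = -39/(-6786) = -39*(-1/6786) = 1/174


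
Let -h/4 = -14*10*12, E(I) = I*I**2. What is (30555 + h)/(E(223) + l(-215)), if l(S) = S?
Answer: 37275/11089352 ≈ 0.0033613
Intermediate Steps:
E(I) = I**3
h = 6720 (h = -4*(-14*10)*12 = -(-560)*12 = -4*(-1680) = 6720)
(30555 + h)/(E(223) + l(-215)) = (30555 + 6720)/(223**3 - 215) = 37275/(11089567 - 215) = 37275/11089352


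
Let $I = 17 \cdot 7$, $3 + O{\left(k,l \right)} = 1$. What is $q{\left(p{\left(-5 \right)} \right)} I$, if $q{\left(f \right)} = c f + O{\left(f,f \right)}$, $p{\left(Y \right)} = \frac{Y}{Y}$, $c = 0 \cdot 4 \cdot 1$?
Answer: $-238$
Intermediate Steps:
$c = 0$ ($c = 0 \cdot 1 = 0$)
$O{\left(k,l \right)} = -2$ ($O{\left(k,l \right)} = -3 + 1 = -2$)
$I = 119$
$p{\left(Y \right)} = 1$
$q{\left(f \right)} = -2$ ($q{\left(f \right)} = 0 f - 2 = 0 - 2 = -2$)
$q{\left(p{\left(-5 \right)} \right)} I = \left(-2\right) 119 = -238$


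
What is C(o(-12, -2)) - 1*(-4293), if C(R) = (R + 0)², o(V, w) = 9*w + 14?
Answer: 4309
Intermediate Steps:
o(V, w) = 14 + 9*w
C(R) = R²
C(o(-12, -2)) - 1*(-4293) = (14 + 9*(-2))² - 1*(-4293) = (14 - 18)² + 4293 = (-4)² + 4293 = 16 + 4293 = 4309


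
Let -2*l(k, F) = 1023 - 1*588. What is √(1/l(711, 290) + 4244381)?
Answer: √803142993855/435 ≈ 2060.2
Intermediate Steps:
l(k, F) = -435/2 (l(k, F) = -(1023 - 1*588)/2 = -(1023 - 588)/2 = -½*435 = -435/2)
√(1/l(711, 290) + 4244381) = √(1/(-435/2) + 4244381) = √(-2/435 + 4244381) = √(1846305733/435) = √803142993855/435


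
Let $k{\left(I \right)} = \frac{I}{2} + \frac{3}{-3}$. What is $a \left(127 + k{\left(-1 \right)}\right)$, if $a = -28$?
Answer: $-3514$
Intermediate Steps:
$k{\left(I \right)} = -1 + \frac{I}{2}$ ($k{\left(I \right)} = I \frac{1}{2} + 3 \left(- \frac{1}{3}\right) = \frac{I}{2} - 1 = -1 + \frac{I}{2}$)
$a \left(127 + k{\left(-1 \right)}\right) = - 28 \left(127 + \left(-1 + \frac{1}{2} \left(-1\right)\right)\right) = - 28 \left(127 - \frac{3}{2}\right) = \left(-28\right) \frac{251}{2} = -3514$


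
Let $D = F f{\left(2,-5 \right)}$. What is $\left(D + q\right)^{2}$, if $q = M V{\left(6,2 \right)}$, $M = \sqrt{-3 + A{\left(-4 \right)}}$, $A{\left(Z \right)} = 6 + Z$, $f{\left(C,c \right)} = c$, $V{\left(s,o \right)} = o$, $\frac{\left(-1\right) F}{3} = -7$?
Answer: $11021 - 420 i \approx 11021.0 - 420.0 i$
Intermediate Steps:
$F = 21$ ($F = \left(-3\right) \left(-7\right) = 21$)
$D = -105$ ($D = 21 \left(-5\right) = -105$)
$M = i$ ($M = \sqrt{-3 + \left(6 - 4\right)} = \sqrt{-3 + 2} = \sqrt{-1} = i \approx 1.0 i$)
$q = 2 i$ ($q = i 2 = 2 i \approx 2.0 i$)
$\left(D + q\right)^{2} = \left(-105 + 2 i\right)^{2}$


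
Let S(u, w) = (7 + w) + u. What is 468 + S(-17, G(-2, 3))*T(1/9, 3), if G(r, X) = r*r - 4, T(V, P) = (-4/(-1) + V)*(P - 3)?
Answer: 468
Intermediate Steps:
T(V, P) = (-3 + P)*(4 + V) (T(V, P) = (-4*(-1) + V)*(-3 + P) = (4 + V)*(-3 + P) = (-3 + P)*(4 + V))
G(r, X) = -4 + r**2 (G(r, X) = r**2 - 4 = -4 + r**2)
S(u, w) = 7 + u + w
468 + S(-17, G(-2, 3))*T(1/9, 3) = 468 + (7 - 17 + (-4 + (-2)**2))*(-12 - 3/9 + 4*3 + 3/9) = 468 + (7 - 17 + (-4 + 4))*(-12 - 3*1/9 + 12 + 3*(1/9)) = 468 + (7 - 17 + 0)*(-12 - 1/3 + 12 + 1/3) = 468 - 10*0 = 468 + 0 = 468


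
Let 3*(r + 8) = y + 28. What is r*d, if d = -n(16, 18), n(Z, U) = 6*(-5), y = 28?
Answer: 320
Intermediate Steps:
n(Z, U) = -30
r = 32/3 (r = -8 + (28 + 28)/3 = -8 + (⅓)*56 = -8 + 56/3 = 32/3 ≈ 10.667)
d = 30 (d = -1*(-30) = 30)
r*d = (32/3)*30 = 320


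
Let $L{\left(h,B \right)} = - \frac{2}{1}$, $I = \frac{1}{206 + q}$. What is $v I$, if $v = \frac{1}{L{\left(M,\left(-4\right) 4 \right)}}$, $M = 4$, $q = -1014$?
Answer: $\frac{1}{1616} \approx 0.00061881$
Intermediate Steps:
$I = - \frac{1}{808}$ ($I = \frac{1}{206 - 1014} = \frac{1}{-808} = - \frac{1}{808} \approx -0.0012376$)
$L{\left(h,B \right)} = -2$ ($L{\left(h,B \right)} = \left(-2\right) 1 = -2$)
$v = - \frac{1}{2}$ ($v = \frac{1}{-2} = - \frac{1}{2} \approx -0.5$)
$v I = \left(- \frac{1}{2}\right) \left(- \frac{1}{808}\right) = \frac{1}{1616}$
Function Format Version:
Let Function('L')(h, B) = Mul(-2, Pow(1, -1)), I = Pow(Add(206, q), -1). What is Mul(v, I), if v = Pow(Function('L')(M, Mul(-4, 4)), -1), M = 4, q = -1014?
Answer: Rational(1, 1616) ≈ 0.00061881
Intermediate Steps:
I = Rational(-1, 808) (I = Pow(Add(206, -1014), -1) = Pow(-808, -1) = Rational(-1, 808) ≈ -0.0012376)
Function('L')(h, B) = -2 (Function('L')(h, B) = Mul(-2, 1) = -2)
v = Rational(-1, 2) (v = Pow(-2, -1) = Rational(-1, 2) ≈ -0.50000)
Mul(v, I) = Mul(Rational(-1, 2), Rational(-1, 808)) = Rational(1, 1616)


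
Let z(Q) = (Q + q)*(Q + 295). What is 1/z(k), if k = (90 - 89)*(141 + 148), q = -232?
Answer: 1/33288 ≈ 3.0041e-5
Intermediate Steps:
k = 289 (k = 1*289 = 289)
z(Q) = (-232 + Q)*(295 + Q) (z(Q) = (Q - 232)*(Q + 295) = (-232 + Q)*(295 + Q))
1/z(k) = 1/(-68440 + 289**2 + 63*289) = 1/(-68440 + 83521 + 18207) = 1/33288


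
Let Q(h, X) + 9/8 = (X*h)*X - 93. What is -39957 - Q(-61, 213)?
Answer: 21821169/8 ≈ 2.7276e+6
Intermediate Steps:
Q(h, X) = -753/8 + h*X² (Q(h, X) = -9/8 + ((X*h)*X - 93) = -9/8 + (h*X² - 93) = -9/8 + (-93 + h*X²) = -753/8 + h*X²)
-39957 - Q(-61, 213) = -39957 - (-753/8 - 61*213²) = -39957 - (-753/8 - 61*45369) = -39957 - (-753/8 - 2767509) = -39957 - 1*(-22140825/8) = -39957 + 22140825/8 = 21821169/8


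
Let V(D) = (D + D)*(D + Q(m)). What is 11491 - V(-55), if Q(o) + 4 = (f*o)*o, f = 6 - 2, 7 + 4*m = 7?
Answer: 5001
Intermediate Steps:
m = 0 (m = -7/4 + (¼)*7 = -7/4 + 7/4 = 0)
f = 4
Q(o) = -4 + 4*o² (Q(o) = -4 + (4*o)*o = -4 + 4*o²)
V(D) = 2*D*(-4 + D) (V(D) = (D + D)*(D + (-4 + 4*0²)) = (2*D)*(D + (-4 + 4*0)) = (2*D)*(D + (-4 + 0)) = (2*D)*(D - 4) = (2*D)*(-4 + D) = 2*D*(-4 + D))
11491 - V(-55) = 11491 - 2*(-55)*(-4 - 55) = 11491 - 2*(-55)*(-59) = 11491 - 1*6490 = 11491 - 6490 = 5001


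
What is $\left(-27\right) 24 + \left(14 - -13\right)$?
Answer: $-621$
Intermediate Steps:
$\left(-27\right) 24 + \left(14 - -13\right) = -648 + \left(14 + 13\right) = -648 + 27 = -621$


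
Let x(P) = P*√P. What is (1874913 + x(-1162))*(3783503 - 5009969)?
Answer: -2299517047458 + 1425153492*I*√1162 ≈ -2.2995e+12 + 4.8581e+10*I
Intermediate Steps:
x(P) = P^(3/2)
(1874913 + x(-1162))*(3783503 - 5009969) = (1874913 + (-1162)^(3/2))*(3783503 - 5009969) = (1874913 - 1162*I*√1162)*(-1226466) = -2299517047458 + 1425153492*I*√1162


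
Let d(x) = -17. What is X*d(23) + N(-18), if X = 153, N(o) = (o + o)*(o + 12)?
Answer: -2385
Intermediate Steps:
N(o) = 2*o*(12 + o) (N(o) = (2*o)*(12 + o) = 2*o*(12 + o))
X*d(23) + N(-18) = 153*(-17) + 2*(-18)*(12 - 18) = -2601 + 2*(-18)*(-6) = -2601 + 216 = -2385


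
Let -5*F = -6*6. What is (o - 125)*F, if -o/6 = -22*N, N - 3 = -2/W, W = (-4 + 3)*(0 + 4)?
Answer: 12132/5 ≈ 2426.4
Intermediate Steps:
W = -4 (W = -1*4 = -4)
N = 7/2 (N = 3 - 2/(-4) = 3 - 2*(-1/4) = 3 + 1/2 = 7/2 ≈ 3.5000)
F = 36/5 (F = -(-6)*6/5 = -1/5*(-36) = 36/5 ≈ 7.2000)
o = 462 (o = -(-132)*7/2 = -6*(-77) = 462)
(o - 125)*F = (462 - 125)*(36/5) = 337*(36/5) = 12132/5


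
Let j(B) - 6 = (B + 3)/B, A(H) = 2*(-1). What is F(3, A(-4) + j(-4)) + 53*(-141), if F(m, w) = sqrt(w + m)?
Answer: -7473 + sqrt(29)/2 ≈ -7470.3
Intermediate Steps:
A(H) = -2
j(B) = 6 + (3 + B)/B (j(B) = 6 + (B + 3)/B = 6 + (3 + B)/B)
F(m, w) = sqrt(m + w)
F(3, A(-4) + j(-4)) + 53*(-141) = sqrt(3 + (-2 + (7 + 3/(-4)))) + 53*(-141) = sqrt(3 + (-2 + (7 + 3*(-1/4)))) - 7473 = sqrt(3 + (-2 + (7 - 3/4))) - 7473 = sqrt(3 + (-2 + 25/4)) - 7473 = sqrt(3 + 17/4) - 7473 = sqrt(29/4) - 7473 = sqrt(29)/2 - 7473 = -7473 + sqrt(29)/2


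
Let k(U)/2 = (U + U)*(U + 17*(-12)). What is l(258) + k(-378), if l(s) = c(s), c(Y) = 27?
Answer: 880011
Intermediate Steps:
l(s) = 27
k(U) = 4*U*(-204 + U) (k(U) = 2*((U + U)*(U + 17*(-12))) = 2*((2*U)*(U - 204)) = 2*((2*U)*(-204 + U)) = 2*(2*U*(-204 + U)) = 4*U*(-204 + U))
l(258) + k(-378) = 27 + 4*(-378)*(-204 - 378) = 27 + 4*(-378)*(-582) = 27 + 879984 = 880011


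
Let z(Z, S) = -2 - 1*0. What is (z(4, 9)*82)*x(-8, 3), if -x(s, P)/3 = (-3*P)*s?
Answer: 35424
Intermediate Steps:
z(Z, S) = -2 (z(Z, S) = -2 + 0 = -2)
x(s, P) = 9*P*s (x(s, P) = -3*(-3*P)*s = -(-9)*P*s = 9*P*s)
(z(4, 9)*82)*x(-8, 3) = (-2*82)*(9*3*(-8)) = -164*(-216) = 35424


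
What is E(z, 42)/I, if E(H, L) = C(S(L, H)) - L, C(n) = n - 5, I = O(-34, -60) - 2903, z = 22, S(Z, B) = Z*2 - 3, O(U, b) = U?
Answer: -34/2937 ≈ -0.011576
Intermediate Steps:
S(Z, B) = -3 + 2*Z (S(Z, B) = 2*Z - 3 = -3 + 2*Z)
I = -2937 (I = -34 - 2903 = -2937)
C(n) = -5 + n
E(H, L) = -8 + L (E(H, L) = (-5 + (-3 + 2*L)) - L = (-8 + 2*L) - L = -8 + L)
E(z, 42)/I = (-8 + 42)/(-2937) = 34*(-1/2937) = -34/2937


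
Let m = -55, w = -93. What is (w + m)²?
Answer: 21904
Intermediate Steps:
(w + m)² = (-93 - 55)² = (-148)² = 21904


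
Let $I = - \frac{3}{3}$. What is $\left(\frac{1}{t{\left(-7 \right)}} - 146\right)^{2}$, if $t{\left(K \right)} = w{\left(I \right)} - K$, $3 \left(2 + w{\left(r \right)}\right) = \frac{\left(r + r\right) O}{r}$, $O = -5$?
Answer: $\frac{528529}{25} \approx 21141.0$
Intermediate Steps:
$I = -1$ ($I = \left(-3\right) \frac{1}{3} = -1$)
$w{\left(r \right)} = - \frac{16}{3}$ ($w{\left(r \right)} = -2 + \frac{\left(r + r\right) \left(-5\right) \frac{1}{r}}{3} = -2 + \frac{2 r \left(-5\right) \frac{1}{r}}{3} = -2 + \frac{- 10 r \frac{1}{r}}{3} = -2 + \frac{1}{3} \left(-10\right) = -2 - \frac{10}{3} = - \frac{16}{3}$)
$t{\left(K \right)} = - \frac{16}{3} - K$
$\left(\frac{1}{t{\left(-7 \right)}} - 146\right)^{2} = \left(\frac{1}{- \frac{16}{3} - -7} - 146\right)^{2} = \left(\frac{1}{- \frac{16}{3} + 7} - 146\right)^{2} = \left(\frac{1}{\frac{5}{3}} - 146\right)^{2} = \left(\frac{3}{5} - 146\right)^{2} = \left(- \frac{727}{5}\right)^{2} = \frac{528529}{25}$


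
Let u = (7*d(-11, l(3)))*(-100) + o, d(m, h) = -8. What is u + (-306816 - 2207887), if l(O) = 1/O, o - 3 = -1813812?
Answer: -4322912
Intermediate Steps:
o = -1813809 (o = 3 - 1813812 = -1813809)
u = -1808209 (u = (7*(-8))*(-100) - 1813809 = -56*(-100) - 1813809 = 5600 - 1813809 = -1808209)
u + (-306816 - 2207887) = -1808209 + (-306816 - 2207887) = -1808209 - 2514703 = -4322912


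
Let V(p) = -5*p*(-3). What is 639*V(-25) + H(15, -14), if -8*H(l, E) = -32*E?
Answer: -239681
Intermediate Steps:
H(l, E) = 4*E (H(l, E) = -(-4)*E = 4*E)
V(p) = 15*p
639*V(-25) + H(15, -14) = 639*(15*(-25)) + 4*(-14) = 639*(-375) - 56 = -239625 - 56 = -239681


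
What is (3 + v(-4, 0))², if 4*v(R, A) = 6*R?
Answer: 9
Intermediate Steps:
v(R, A) = 3*R/2 (v(R, A) = (6*R)/4 = 3*R/2)
(3 + v(-4, 0))² = (3 + (3/2)*(-4))² = (3 - 6)² = (-3)² = 9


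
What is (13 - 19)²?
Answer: 36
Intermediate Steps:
(13 - 19)² = (-6)² = 36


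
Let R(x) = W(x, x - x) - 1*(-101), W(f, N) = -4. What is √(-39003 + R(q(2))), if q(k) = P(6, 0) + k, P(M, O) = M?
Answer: 7*I*√794 ≈ 197.25*I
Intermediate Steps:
q(k) = 6 + k
R(x) = 97 (R(x) = -4 - 1*(-101) = -4 + 101 = 97)
√(-39003 + R(q(2))) = √(-39003 + 97) = √(-38906) = 7*I*√794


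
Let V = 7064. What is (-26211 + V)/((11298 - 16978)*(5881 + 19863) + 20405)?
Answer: 19147/146205515 ≈ 0.00013096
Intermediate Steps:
(-26211 + V)/((11298 - 16978)*(5881 + 19863) + 20405) = (-26211 + 7064)/((11298 - 16978)*(5881 + 19863) + 20405) = -19147/(-5680*25744 + 20405) = -19147/(-146225920 + 20405) = -19147/(-146205515) = -19147*(-1/146205515) = 19147/146205515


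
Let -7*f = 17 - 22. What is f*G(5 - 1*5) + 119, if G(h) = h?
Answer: 119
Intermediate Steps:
f = 5/7 (f = -(17 - 22)/7 = -⅐*(-5) = 5/7 ≈ 0.71429)
f*G(5 - 1*5) + 119 = 5*(5 - 1*5)/7 + 119 = 5*(5 - 5)/7 + 119 = (5/7)*0 + 119 = 0 + 119 = 119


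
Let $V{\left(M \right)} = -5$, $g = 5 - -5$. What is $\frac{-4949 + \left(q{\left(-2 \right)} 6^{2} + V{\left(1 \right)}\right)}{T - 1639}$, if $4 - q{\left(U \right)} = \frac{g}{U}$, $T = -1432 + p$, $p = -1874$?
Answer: $\frac{926}{989} \approx 0.9363$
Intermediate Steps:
$g = 10$ ($g = 5 + 5 = 10$)
$T = -3306$ ($T = -1432 - 1874 = -3306$)
$q{\left(U \right)} = 4 - \frac{10}{U}$
$\frac{-4949 + \left(q{\left(-2 \right)} 6^{2} + V{\left(1 \right)}\right)}{T - 1639} = \frac{-4949 - \left(5 - \left(4 - \frac{10}{-2}\right) 6^{2}\right)}{-3306 - 1639} = \frac{-4949 - \left(5 - \left(4 - -5\right) 36\right)}{-4945} = \left(-4949 - \left(5 - \left(4 + 5\right) 36\right)\right) \left(- \frac{1}{4945}\right) = \left(-4949 + \left(9 \cdot 36 - 5\right)\right) \left(- \frac{1}{4945}\right) = \left(-4949 + \left(324 - 5\right)\right) \left(- \frac{1}{4945}\right) = \left(-4949 + 319\right) \left(- \frac{1}{4945}\right) = \left(-4630\right) \left(- \frac{1}{4945}\right) = \frac{926}{989}$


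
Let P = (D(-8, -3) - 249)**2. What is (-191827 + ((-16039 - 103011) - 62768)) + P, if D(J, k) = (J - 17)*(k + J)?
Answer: -372969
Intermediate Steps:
D(J, k) = (-17 + J)*(J + k)
P = 676 (P = (((-8)**2 - 17*(-8) - 17*(-3) - 8*(-3)) - 249)**2 = ((64 + 136 + 51 + 24) - 249)**2 = (275 - 249)**2 = 26**2 = 676)
(-191827 + ((-16039 - 103011) - 62768)) + P = (-191827 + ((-16039 - 103011) - 62768)) + 676 = (-191827 + (-119050 - 62768)) + 676 = (-191827 - 181818) + 676 = -373645 + 676 = -372969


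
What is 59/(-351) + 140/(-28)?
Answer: -1814/351 ≈ -5.1681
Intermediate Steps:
59/(-351) + 140/(-28) = 59*(-1/351) + 140*(-1/28) = -59/351 - 5 = -1814/351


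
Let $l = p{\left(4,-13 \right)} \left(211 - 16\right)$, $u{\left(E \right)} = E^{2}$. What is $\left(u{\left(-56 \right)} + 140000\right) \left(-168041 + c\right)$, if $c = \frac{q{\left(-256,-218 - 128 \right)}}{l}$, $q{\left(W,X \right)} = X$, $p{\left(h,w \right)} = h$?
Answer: $- \frac{1563430704528}{65} \approx -2.4053 \cdot 10^{10}$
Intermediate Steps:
$l = 780$ ($l = 4 \left(211 - 16\right) = 4 \cdot 195 = 780$)
$c = - \frac{173}{390}$ ($c = \frac{-218 - 128}{780} = \left(-346\right) \frac{1}{780} = - \frac{173}{390} \approx -0.44359$)
$\left(u{\left(-56 \right)} + 140000\right) \left(-168041 + c\right) = \left(\left(-56\right)^{2} + 140000\right) \left(-168041 - \frac{173}{390}\right) = \left(3136 + 140000\right) \left(- \frac{65536163}{390}\right) = 143136 \left(- \frac{65536163}{390}\right) = - \frac{1563430704528}{65}$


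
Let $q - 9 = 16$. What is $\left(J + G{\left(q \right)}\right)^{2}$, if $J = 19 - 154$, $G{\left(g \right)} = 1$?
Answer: $17956$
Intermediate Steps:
$q = 25$ ($q = 9 + 16 = 25$)
$J = -135$ ($J = 19 - 154 = -135$)
$\left(J + G{\left(q \right)}\right)^{2} = \left(-135 + 1\right)^{2} = \left(-134\right)^{2} = 17956$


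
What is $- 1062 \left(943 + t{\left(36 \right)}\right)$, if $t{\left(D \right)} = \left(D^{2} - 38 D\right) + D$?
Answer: $-963234$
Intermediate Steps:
$t{\left(D \right)} = D^{2} - 37 D$
$- 1062 \left(943 + t{\left(36 \right)}\right) = - 1062 \left(943 + 36 \left(-37 + 36\right)\right) = - 1062 \left(943 + 36 \left(-1\right)\right) = - 1062 \left(943 - 36\right) = \left(-1062\right) 907 = -963234$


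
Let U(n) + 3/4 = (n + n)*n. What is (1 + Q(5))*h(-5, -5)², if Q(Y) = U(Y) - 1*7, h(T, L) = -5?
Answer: 4325/4 ≈ 1081.3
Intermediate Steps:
U(n) = -¾ + 2*n² (U(n) = -¾ + (n + n)*n = -¾ + (2*n)*n = -¾ + 2*n²)
Q(Y) = -31/4 + 2*Y² (Q(Y) = (-¾ + 2*Y²) - 1*7 = (-¾ + 2*Y²) - 7 = -31/4 + 2*Y²)
(1 + Q(5))*h(-5, -5)² = (1 + (-31/4 + 2*5²))*(-5)² = (1 + (-31/4 + 2*25))*25 = (1 + (-31/4 + 50))*25 = (1 + 169/4)*25 = (173/4)*25 = 4325/4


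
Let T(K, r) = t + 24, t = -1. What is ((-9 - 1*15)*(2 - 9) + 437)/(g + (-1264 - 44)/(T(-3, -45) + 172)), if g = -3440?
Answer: -39325/224036 ≈ -0.17553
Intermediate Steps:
T(K, r) = 23 (T(K, r) = -1 + 24 = 23)
((-9 - 1*15)*(2 - 9) + 437)/(g + (-1264 - 44)/(T(-3, -45) + 172)) = ((-9 - 1*15)*(2 - 9) + 437)/(-3440 + (-1264 - 44)/(23 + 172)) = ((-9 - 15)*(-7) + 437)/(-3440 - 1308/195) = (-24*(-7) + 437)/(-3440 - 1308*1/195) = (168 + 437)/(-3440 - 436/65) = 605/(-224036/65) = 605*(-65/224036) = -39325/224036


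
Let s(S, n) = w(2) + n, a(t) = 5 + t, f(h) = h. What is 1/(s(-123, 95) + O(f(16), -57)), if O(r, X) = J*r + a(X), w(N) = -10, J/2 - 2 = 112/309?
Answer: 309/33557 ≈ 0.0092082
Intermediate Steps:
J = 1460/309 (J = 4 + 2*(112/309) = 4 + 224/309 = 1460/309 ≈ 4.7249)
s(S, n) = -10 + n
O(r, X) = 5 + X + 1460*r/309 (O(r, X) = 1460*r/309 + (5 + X) = 5 + X + 1460*r/309)
1/(s(-123, 95) + O(f(16), -57)) = 1/((-10 + 95) + (5 - 57 + (1460/309)*16)) = 1/(85 + (5 - 57 + 23360/309)) = 1/(85 + 7292/309) = 1/(33557/309) = 309/33557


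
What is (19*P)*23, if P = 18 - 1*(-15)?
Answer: 14421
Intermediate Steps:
P = 33 (P = 18 + 15 = 33)
(19*P)*23 = (19*33)*23 = 627*23 = 14421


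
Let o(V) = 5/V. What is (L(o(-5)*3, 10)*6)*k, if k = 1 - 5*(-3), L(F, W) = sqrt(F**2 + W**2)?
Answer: 96*sqrt(109) ≈ 1002.3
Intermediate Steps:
k = 16 (k = 1 + 15 = 16)
(L(o(-5)*3, 10)*6)*k = (sqrt(((5/(-5))*3)**2 + 10**2)*6)*16 = (sqrt(((5*(-1/5))*3)**2 + 100)*6)*16 = (sqrt((-1*3)**2 + 100)*6)*16 = (sqrt((-3)**2 + 100)*6)*16 = (sqrt(9 + 100)*6)*16 = (sqrt(109)*6)*16 = (6*sqrt(109))*16 = 96*sqrt(109)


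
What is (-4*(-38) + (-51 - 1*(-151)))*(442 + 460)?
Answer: 227304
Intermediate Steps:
(-4*(-38) + (-51 - 1*(-151)))*(442 + 460) = (152 + (-51 + 151))*902 = (152 + 100)*902 = 252*902 = 227304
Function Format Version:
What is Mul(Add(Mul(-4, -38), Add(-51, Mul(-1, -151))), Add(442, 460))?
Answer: 227304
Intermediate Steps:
Mul(Add(Mul(-4, -38), Add(-51, Mul(-1, -151))), Add(442, 460)) = Mul(Add(152, Add(-51, 151)), 902) = Mul(Add(152, 100), 902) = Mul(252, 902) = 227304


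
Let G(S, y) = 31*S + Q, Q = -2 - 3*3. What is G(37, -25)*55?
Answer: 62480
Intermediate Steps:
Q = -11 (Q = -2 - 9 = -11)
G(S, y) = -11 + 31*S (G(S, y) = 31*S - 11 = -11 + 31*S)
G(37, -25)*55 = (-11 + 31*37)*55 = (-11 + 1147)*55 = 1136*55 = 62480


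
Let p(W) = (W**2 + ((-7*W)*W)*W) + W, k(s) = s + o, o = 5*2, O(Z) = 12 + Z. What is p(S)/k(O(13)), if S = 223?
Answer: -11082431/5 ≈ -2.2165e+6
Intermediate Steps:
o = 10
k(s) = 10 + s (k(s) = s + 10 = 10 + s)
p(W) = W + W**2 - 7*W**3 (p(W) = (W**2 + (-7*W**2)*W) + W = (W**2 - 7*W**3) + W = W + W**2 - 7*W**3)
p(S)/k(O(13)) = (223*(1 + 223 - 7*223**2))/(10 + (12 + 13)) = (223*(1 + 223 - 7*49729))/(10 + 25) = (223*(1 + 223 - 348103))/35 = (223*(-347879))*(1/35) = -77577017*1/35 = -11082431/5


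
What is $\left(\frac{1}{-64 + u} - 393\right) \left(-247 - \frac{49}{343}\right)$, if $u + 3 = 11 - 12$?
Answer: $\frac{23117125}{238} \approx 97131.0$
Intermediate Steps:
$u = -4$ ($u = -3 + \left(11 - 12\right) = -3 - 1 = -4$)
$\left(\frac{1}{-64 + u} - 393\right) \left(-247 - \frac{49}{343}\right) = \left(\frac{1}{-64 - 4} - 393\right) \left(-247 - \frac{49}{343}\right) = \left(\frac{1}{-68} - 393\right) \left(-247 - \frac{1}{7}\right) = \left(- \frac{1}{68} - 393\right) \left(-247 - \frac{1}{7}\right) = \left(- \frac{26725}{68}\right) \left(- \frac{1730}{7}\right) = \frac{23117125}{238}$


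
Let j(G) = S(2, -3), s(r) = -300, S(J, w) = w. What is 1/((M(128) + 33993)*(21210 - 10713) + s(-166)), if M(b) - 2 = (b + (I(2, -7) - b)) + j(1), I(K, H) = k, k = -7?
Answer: 1/356740245 ≈ 2.8032e-9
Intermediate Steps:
j(G) = -3
I(K, H) = -7
M(b) = -8 (M(b) = 2 + ((b + (-7 - b)) - 3) = 2 + (-7 - 3) = 2 - 10 = -8)
1/((M(128) + 33993)*(21210 - 10713) + s(-166)) = 1/((-8 + 33993)*(21210 - 10713) - 300) = 1/(33985*10497 - 300) = 1/(356740545 - 300) = 1/356740245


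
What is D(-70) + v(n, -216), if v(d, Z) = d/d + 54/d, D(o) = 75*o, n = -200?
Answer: -524927/100 ≈ -5249.3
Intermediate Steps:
v(d, Z) = 1 + 54/d
D(-70) + v(n, -216) = 75*(-70) + (54 - 200)/(-200) = -5250 - 1/200*(-146) = -5250 + 73/100 = -524927/100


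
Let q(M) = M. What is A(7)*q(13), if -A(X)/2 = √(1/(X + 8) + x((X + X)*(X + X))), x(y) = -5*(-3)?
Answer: -26*√3390/15 ≈ -100.92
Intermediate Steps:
x(y) = 15
A(X) = -2*√(15 + 1/(8 + X)) (A(X) = -2*√(1/(X + 8) + 15) = -2*√(1/(8 + X) + 15) = -2*√(15 + 1/(8 + X)))
A(7)*q(13) = -2*√(121 + 15*7)/√(8 + 7)*13 = -2*√15*√(121 + 105)/15*13 = -2*√3390/15*13 = -26*√3390/15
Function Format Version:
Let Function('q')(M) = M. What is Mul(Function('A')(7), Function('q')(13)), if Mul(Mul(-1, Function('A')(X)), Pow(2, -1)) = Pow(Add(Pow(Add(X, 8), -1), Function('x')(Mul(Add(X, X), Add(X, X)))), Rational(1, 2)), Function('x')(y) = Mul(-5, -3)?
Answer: Mul(Rational(-26, 15), Pow(3390, Rational(1, 2))) ≈ -100.92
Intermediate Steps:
Function('x')(y) = 15
Function('A')(X) = Mul(-2, Pow(Add(15, Pow(Add(8, X), -1)), Rational(1, 2))) (Function('A')(X) = Mul(-2, Pow(Add(Pow(Add(X, 8), -1), 15), Rational(1, 2))) = Mul(-2, Pow(Add(Pow(Add(8, X), -1), 15), Rational(1, 2))) = Mul(-2, Pow(Add(15, Pow(Add(8, X), -1)), Rational(1, 2))))
Mul(Function('A')(7), Function('q')(13)) = Mul(Mul(-2, Pow(Mul(Pow(Add(8, 7), -1), Add(121, Mul(15, 7))), Rational(1, 2))), 13) = Mul(Mul(-2, Pow(Mul(Pow(15, -1), Add(121, 105)), Rational(1, 2))), 13) = Mul(Mul(-2, Pow(Mul(Rational(1, 15), 226), Rational(1, 2))), 13) = Mul(Mul(-2, Pow(Rational(226, 15), Rational(1, 2))), 13) = Mul(Mul(-2, Mul(Rational(1, 15), Pow(3390, Rational(1, 2)))), 13) = Mul(Mul(Rational(-2, 15), Pow(3390, Rational(1, 2))), 13) = Mul(Rational(-26, 15), Pow(3390, Rational(1, 2)))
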